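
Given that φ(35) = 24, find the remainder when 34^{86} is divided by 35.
By Euler: 34^{24} ≡ 1 (mod 35) since gcd(34, 35) = 1. 86 = 3×24 + 14. So 34^{86} ≡ 34^{14} ≡ 1 (mod 35)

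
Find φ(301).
252

Prime factorization: 301 = 7 × 43
Using the formula φ(n) = n × Π(1 - 1/p) for each prime factor p:
φ(301) = 301 × (1 - 1/7) × (1 - 1/43)
φ(301) = 252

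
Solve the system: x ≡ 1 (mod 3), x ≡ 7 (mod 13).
M = 3 × 13 = 39. M₁ = 13, y₁ ≡ 1 (mod 3). M₂ = 3, y₂ ≡ 9 (mod 13). x = 1×13×1 + 7×3×9 ≡ 7 (mod 39)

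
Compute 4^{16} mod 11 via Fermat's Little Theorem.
4

By Fermat's Little Theorem, a^(p-1) ≡ 1 (mod p) for prime p and gcd(a, p) = 1
Here p = 11, so 4^10 ≡ 1 (mod 11)
We can reduce the exponent: 16 mod 10 = 6
So 4^16 ≡ 4^6 (mod 11)
Computing: 4^6 mod 11 = 4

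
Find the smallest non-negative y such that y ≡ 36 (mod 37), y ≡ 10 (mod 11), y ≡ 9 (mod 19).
2441

Using the Chinese Remainder Theorem:
M = product of moduli = 7733
For equation 1: M_1 = 209, 209 ≡ 24 (mod 37), inverse of 209 mod 37 is 17 (check: 24 × 17 = 408 ≡ 1 (mod 37))
For equation 2: M_2 = 703, 703 ≡ 10 (mod 11), inverse of 703 mod 11 is 10 (check: 10 × 10 = 100 ≡ 1 (mod 11))
For equation 3: M_3 = 407, 407 ≡ 8 (mod 19), inverse of 407 mod 19 is 12 (check: 8 × 12 = 96 ≡ 1 (mod 19))
Combine: y ≡ Σ r_i×M_i×(M_i⁻¹ mod m_i) = 36×209×17 + 10×703×10 + 9×407×12 = 127908 + 70300 + 43956 = 242164
242164 mod 7733 = 2441
y ≡ 2441 (mod 7733)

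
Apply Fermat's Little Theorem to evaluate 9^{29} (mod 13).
3

By Fermat's Little Theorem, a^(p-1) ≡ 1 (mod p) for prime p and gcd(a, p) = 1
Here p = 13, so 9^12 ≡ 1 (mod 13)
We can reduce the exponent: 29 mod 12 = 5
So 9^29 ≡ 9^5 (mod 13)
Computing: 9^5 mod 13 = 3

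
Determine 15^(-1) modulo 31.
15^(-1) ≡ 29 (mod 31). Verification: 15 × 29 = 435 ≡ 1 (mod 31)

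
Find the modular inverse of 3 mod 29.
3^(-1) ≡ 10 (mod 29). Verification: 3 × 10 = 30 ≡ 1 (mod 29)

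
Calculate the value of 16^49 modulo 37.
Using Fermat: 16^{36} ≡ 1 (mod 37). 49 ≡ 13 (mod 36). So 16^{49} ≡ 16^{13} ≡ 9 (mod 37)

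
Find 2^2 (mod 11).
2 = 2 (binary 10). Repeated squaring mod 11: 2^1 ≡ 2; 2^2 ≡ 2² = 4 ≡ 4. So 2^2 ≡ 4 (mod 11).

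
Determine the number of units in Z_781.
700

Prime factorization: 781 = 11 × 71
Using the formula φ(n) = n × Π(1 - 1/p) for each prime factor p:
φ(781) = 781 × (1 - 1/11) × (1 - 1/71)
φ(781) = 700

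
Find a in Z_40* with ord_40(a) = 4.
3 has order 4 mod 40 since 3^{4} ≡ 1 (mod 40) and no smaller power works.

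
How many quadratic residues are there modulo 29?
For prime 29, there are (p-1)/2 = (29-1)/2 = 14 quadratic residues (excluding 0).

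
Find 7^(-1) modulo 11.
8

Using Extended Euclidean Algorithm:
gcd(7, 11) = 1
Bezout coefficients: 7 × -3 + 11 × 2 = 1
So 7 × -3 ≡ 1 (mod 11)
The inverse is -3 mod 11 = 8
Verification: 7 × 8 = 56 = 5 × 11 + 1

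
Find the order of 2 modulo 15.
Powers of 2 mod 15: 2^1≡2, 2^2≡4, 2^3≡8, 2^4≡1. Order = 4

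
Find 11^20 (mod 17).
Using Fermat: 11^{16} ≡ 1 (mod 17). 20 ≡ 4 (mod 16). So 11^{20} ≡ 11^{4} ≡ 4 (mod 17)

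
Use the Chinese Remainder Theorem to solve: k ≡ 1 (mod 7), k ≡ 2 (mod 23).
M = 7 × 23 = 161. M₁ = 23, y₁ ≡ 4 (mod 7). M₂ = 7, y₂ ≡ 10 (mod 23). k = 1×23×4 + 2×7×10 ≡ 71 (mod 161)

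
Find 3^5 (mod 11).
5 = 4 + 1 (binary 101). Repeated squaring mod 11: 3^1 ≡ 3; 3^2 ≡ 3² = 9 ≡ 9; 3^4 ≡ 9² = 81 ≡ 4. Multiply: 3^5 = 3^4 × 3^1 ≡ 4 × 3 (mod 11): 4 × 3 = 12 ≡ 1. So 3^5 ≡ 1 (mod 11).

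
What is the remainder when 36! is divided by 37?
By Wilson's theorem, (36)! ≡ -1 ≡ 36 (mod 37)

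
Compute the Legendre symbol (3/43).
(3/43) = 3^{21} mod 43 = -1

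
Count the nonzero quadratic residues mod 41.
For prime 41, there are (p-1)/2 = (41-1)/2 = 20 quadratic residues (excluding 0).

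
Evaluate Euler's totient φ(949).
864

Prime factorization: 949 = 13 × 73
Using the formula φ(n) = n × Π(1 - 1/p) for each prime factor p:
φ(949) = 949 × (1 - 1/13) × (1 - 1/73)
φ(949) = 864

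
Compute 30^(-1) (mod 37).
30^(-1) ≡ 21 (mod 37). Verification: 30 × 21 = 630 ≡ 1 (mod 37)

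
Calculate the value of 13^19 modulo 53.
Using repeated squaring. 19 = 16 + 2 + 1 (binary 10011). Repeated squaring mod 53: 13^1 ≡ 13; 13^2 ≡ 13² = 169 ≡ 10; 13^4 ≡ 10² = 100 ≡ 47; 13^8 ≡ 47² = 2209 ≡ 36; 13^16 ≡ 36² = 1296 ≡ 24. Multiply: 13^19 = 13^16 × 13^2 × 13^1 ≡ 24 × 10 × 13 (mod 53): 24 × 10 = 240 ≡ 28; 28 × 13 = 364 ≡ 46. So 13^19 ≡ 46 (mod 53).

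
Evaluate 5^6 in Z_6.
6 = 4 + 2 (binary 110). Repeated squaring mod 6: 5^1 ≡ 5; 5^2 ≡ 5² = 25 ≡ 1; 5^4 ≡ 1² = 1 ≡ 1. Multiply: 5^6 = 5^4 × 5^2 ≡ 1 × 1 (mod 6): 1 × 1 = 1 ≡ 1. So 5^6 ≡ 1 (mod 6).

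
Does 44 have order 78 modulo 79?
p - 1 = 78 has prime divisors 2, 3, 13. Check 44^(78/q) mod 79 for each: 44^(78/2) = 44^39 ≡ 1, 44^(78/3) = 44^26 ≡ 23, 44^(78/13) = 44^6 ≡ 10 (mod 79). Since 44^39 ≡ 1 (mod 79), the order of 44 divides 39 (in fact the order is 39) ≠ 78, so it is not a primitive root.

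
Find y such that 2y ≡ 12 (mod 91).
6

Since gcd(2, 91) = 1 divides 12, a solution exists.
Multiply both sides by the inverse of 2 mod 91:
  2^(-1) mod 91 = 46
  x ≡ 46 × 12 ≡ 552 ≡ 6 (mod 91)
Verification: 2 × 6 = 12 = 0 × 91 + 12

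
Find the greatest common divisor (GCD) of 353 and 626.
1

Using the Euclidean algorithm:
353 = 0 × 626 + 353
626 = 1 × 353 + 273
353 = 1 × 273 + 80
273 = 3 × 80 + 33
80 = 2 × 33 + 14
33 = 2 × 14 + 5
14 = 2 × 5 + 4
5 = 1 × 4 + 1
4 = 4 × 1 + 0

GCD(353, 626) = 1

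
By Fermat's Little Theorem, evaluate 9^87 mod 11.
By Fermat: 9^{10} ≡ 1 (mod 11). 87 = 8×10 + 7. So 9^{87} ≡ 9^{7} ≡ 4 (mod 11)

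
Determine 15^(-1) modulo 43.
15^(-1) ≡ 23 (mod 43). Verification: 15 × 23 = 345 ≡ 1 (mod 43)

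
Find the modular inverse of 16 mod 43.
16^(-1) ≡ 35 (mod 43). Verification: 16 × 35 = 560 ≡ 1 (mod 43)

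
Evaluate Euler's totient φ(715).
480

Prime factorization: 715 = 5 × 11 × 13
Using the formula φ(n) = n × Π(1 - 1/p) for each prime factor p:
φ(715) = 715 × (1 - 1/5) × (1 - 1/11) × (1 - 1/13)
φ(715) = 480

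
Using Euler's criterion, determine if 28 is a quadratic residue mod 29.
By Euler's criterion: 28^{14} ≡ 1 (mod 29). Since this equals 1, 28 is a QR.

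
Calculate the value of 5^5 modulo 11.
5 = 4 + 1 (binary 101). Repeated squaring mod 11: 5^1 ≡ 5; 5^2 ≡ 5² = 25 ≡ 3; 5^4 ≡ 3² = 9 ≡ 9. Multiply: 5^5 = 5^4 × 5^1 ≡ 9 × 5 (mod 11): 9 × 5 = 45 ≡ 1. So 5^5 ≡ 1 (mod 11).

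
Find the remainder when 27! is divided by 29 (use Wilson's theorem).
(28)! = (27)! × (28) ≡ -1 (mod 29). So (27)! ≡ -1 × (28)^(-1) ≡ (-1)×(-1) = 1 (mod 29)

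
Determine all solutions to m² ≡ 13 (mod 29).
The square roots of 13 mod 29 are 10 and 19. Verify: 10² = 100 ≡ 13 (mod 29)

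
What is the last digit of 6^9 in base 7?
9 = 8 + 1 (binary 1001). Repeated squaring mod 7: 6^1 ≡ 6; 6^2 ≡ 6² = 36 ≡ 1; 6^4 ≡ 1² = 1 ≡ 1; 6^8 ≡ 1² = 1 ≡ 1. Multiply: 6^9 = 6^8 × 6^1 ≡ 1 × 6 (mod 7): 1 × 6 = 6 ≡ 6. So 6^9 ≡ 6 (mod 7).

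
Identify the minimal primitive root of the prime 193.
p - 1 = 192 has prime divisors 2, 3. h is a primitive root mod 193 iff h^(192/q) ≢ 1 (mod 193) for each such q.
h = 2: 2^96 ≡ 1, 2^64 ≡ 84 (mod 193); 2^96 ≡ 1, so not a primitive root.
h = 3: 3^96 ≡ 1, 3^64 ≡ 1 (mod 193); 3^96 ≡ 1, so not a primitive root.
h = 4: 4^96 ≡ 1, 4^64 ≡ 108 (mod 193); 4^96 ≡ 1, so not a primitive root.
h = 5: 5^96 ≡ 192, 5^64 ≡ 84 (mod 193); none is 1, so 5 has order 192 and is a primitive root.
The smallest primitive root mod 193 is g = 5.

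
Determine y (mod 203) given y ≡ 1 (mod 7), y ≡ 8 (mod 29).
8

Using the Chinese Remainder Theorem:
M = product of moduli = 203
For equation 1: M_1 = 29, 29 ≡ 1 (mod 7), inverse of 29 mod 7 is 1 (check: 1 × 1 = 1 ≡ 1 (mod 7))
For equation 2: M_2 = 7, 7 ≡ 7 (mod 29), inverse of 7 mod 29 is 25 (check: 7 × 25 = 175 ≡ 1 (mod 29))
Combine: y ≡ Σ r_i×M_i×(M_i⁻¹ mod m_i) = 1×29×1 + 8×7×25 = 29 + 1400 = 1429
1429 mod 203 = 8
y ≡ 8 (mod 203)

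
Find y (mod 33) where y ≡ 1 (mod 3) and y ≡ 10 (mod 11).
M = 3 × 11 = 33. M₁ = 11, y₁ ≡ 2 (mod 3). M₂ = 3, y₂ ≡ 4 (mod 11). y = 1×11×2 + 10×3×4 ≡ 10 (mod 33)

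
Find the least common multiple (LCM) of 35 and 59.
2065

First find GCD(35, 59) using the Euclidean algorithm:
35 = 0 × 59 + 35
59 = 1 × 35 + 24
35 = 1 × 24 + 11
24 = 2 × 11 + 2
11 = 5 × 2 + 1
2 = 2 × 1 + 0
GCD(35, 59) = 1

LCM formula: LCM(a, b) = (a × b) / GCD(a, b)
LCM(35, 59) = (35 × 59) / 1
LCM(35, 59) = 2065 / 1
LCM(35, 59) = 2065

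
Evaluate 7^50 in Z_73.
Using repeated squaring. 50 = 32 + 16 + 2 (binary 110010). Repeated squaring mod 73: 7^1 ≡ 7; 7^2 ≡ 7² = 49 ≡ 49; 7^4 ≡ 49² = 2401 ≡ 65; 7^8 ≡ 65² = 4225 ≡ 64; 7^16 ≡ 64² = 4096 ≡ 8; 7^32 ≡ 8² = 64 ≡ 64. Multiply: 7^50 = 7^32 × 7^16 × 7^2 ≡ 64 × 8 × 49 (mod 73): 64 × 8 = 512 ≡ 1; 1 × 49 = 49 ≡ 49. So 7^50 ≡ 49 (mod 73).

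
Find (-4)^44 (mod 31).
Using Fermat: (-4)^{30} ≡ 1 (mod 31). 44 ≡ 14 (mod 30). So (-4)^{44} ≡ (-4)^{14} ≡ 8 (mod 31)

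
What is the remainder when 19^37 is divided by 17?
Using Fermat: 19^{16} ≡ 1 (mod 17). 37 ≡ 5 (mod 16). So 19^{37} ≡ 19^{5} ≡ 15 (mod 17)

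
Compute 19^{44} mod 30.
1

Using successive squaring:
Binary expansion of 44: 101100
Powers of 19 mod 30 (each is the square of the previous):
  19^1 ≡ 19 (mod 30)
  19^2 ≡ 19² = 361 ≡ 1 (mod 30)
  19^4 ≡ 1² = 1 ≡ 1 (mod 30)
  19^8 ≡ 1² = 1 ≡ 1 (mod 30)
  19^16 ≡ 1² = 1 ≡ 1 (mod 30)
  19^32 ≡ 1² = 1 ≡ 1 (mod 30)
44 = 32 + 8 + 4, so 19^44 = 19^32 × 19^8 × 19^4 ≡ 1 × 1 × 1 (mod 30)
Multiplying step by step:
  1 × 1 = 1 ≡ 1 (mod 30)
  1 × 1 = 1 ≡ 1 (mod 30)
Result: 19^44 ≡ 1 (mod 30)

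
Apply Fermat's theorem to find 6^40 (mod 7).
By Fermat: 6^{6} ≡ 1 (mod 7). 40 = 6×6 + 4. So 6^{40} ≡ 6^{4} ≡ 1 (mod 7)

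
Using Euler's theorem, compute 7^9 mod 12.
By Euler: 7^{4} ≡ 1 (mod 12) since gcd(7, 12) = 1. 9 = 2×4 + 1. So 7^{9} ≡ 7^{1} ≡ 7 (mod 12)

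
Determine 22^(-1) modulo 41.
22^(-1) ≡ 28 (mod 41). Verification: 22 × 28 = 616 ≡ 1 (mod 41)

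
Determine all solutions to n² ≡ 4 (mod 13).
The square roots of 4 mod 13 are 11 and 2. Verify: 11² = 121 ≡ 4 (mod 13)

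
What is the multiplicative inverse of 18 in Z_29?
21

Using Extended Euclidean Algorithm:
gcd(18, 29) = 1
Bezout coefficients: 18 × -8 + 29 × 5 = 1
So 18 × -8 ≡ 1 (mod 29)
The inverse is -8 mod 29 = 21
Verification: 18 × 21 = 378 = 13 × 29 + 1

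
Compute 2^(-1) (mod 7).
4

Using Extended Euclidean Algorithm:
gcd(2, 7) = 1
Bezout coefficients: 2 × -3 + 7 × 1 = 1
So 2 × -3 ≡ 1 (mod 7)
The inverse is -3 mod 7 = 4
Verification: 2 × 4 = 8 = 1 × 7 + 1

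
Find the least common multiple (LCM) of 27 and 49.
1323

First find GCD(27, 49) using the Euclidean algorithm:
27 = 0 × 49 + 27
49 = 1 × 27 + 22
27 = 1 × 22 + 5
22 = 4 × 5 + 2
5 = 2 × 2 + 1
2 = 2 × 1 + 0
GCD(27, 49) = 1

LCM formula: LCM(a, b) = (a × b) / GCD(a, b)
LCM(27, 49) = (27 × 49) / 1
LCM(27, 49) = 1323 / 1
LCM(27, 49) = 1323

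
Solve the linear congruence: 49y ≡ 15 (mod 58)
37

Since gcd(49, 58) = 1 divides 15, a solution exists.
Multiply both sides by the inverse of 49 mod 58:
  49^(-1) mod 58 = 45
  x ≡ 45 × 15 ≡ 675 ≡ 37 (mod 58)
Verification: 49 × 37 = 1813 = 31 × 58 + 15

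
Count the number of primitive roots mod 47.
Number of primitive roots mod 47 = φ(46) = 22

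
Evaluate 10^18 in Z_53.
Using repeated squaring. 18 = 16 + 2 (binary 10010). Repeated squaring mod 53: 10^1 ≡ 10; 10^2 ≡ 10² = 100 ≡ 47; 10^4 ≡ 47² = 2209 ≡ 36; 10^8 ≡ 36² = 1296 ≡ 24; 10^16 ≡ 24² = 576 ≡ 46. Multiply: 10^18 = 10^16 × 10^2 ≡ 46 × 47 (mod 53): 46 × 47 = 2162 ≡ 42. So 10^18 ≡ 42 (mod 53).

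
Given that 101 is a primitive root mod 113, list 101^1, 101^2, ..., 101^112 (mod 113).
g^1, g^2, ..., g^{112} mod 113: {101, 31, 80, 57, 107, 72, 40, 85, 110, 36, 20, 99, 55, 18, 10, 106, 84, 9, 5, 53, 42, 61, 59, 83, 21, 87, 86, 98, 67, 100, 43, 49, 90, 50, 78, 81, 45, 25, 39, 97, 79, 69, 76, 105, 96, 91, 38, 109, 48, 102, 19, 111, 24, 51, 66, 112, 12, 82, 33, 56, 6, 41, 73, 28, 3, 77, 93, 14, 58, 95, 103, 7, 29, 104, 108, 60, 71, 52, 54, 30, 92, 26, 27, 15, 46, 13, 70, 64, 23, 63, 35, 32, 68, 88, 74, 16, 34, 44, 37, 8, 17, 22, 75, 4, 65, 11, 94, 2, 89, 62, 47, 1}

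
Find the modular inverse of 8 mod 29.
8^(-1) ≡ 11 (mod 29). Verification: 8 × 11 = 88 ≡ 1 (mod 29)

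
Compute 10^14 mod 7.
Using Fermat: 10^{6} ≡ 1 (mod 7). 14 ≡ 2 (mod 6). So 10^{14} ≡ 10^{2} ≡ 2 (mod 7)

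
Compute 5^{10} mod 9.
4

Using successive squaring:
Binary expansion of 10: 1010
Powers of 5 mod 9 (each is the square of the previous):
  5^1 ≡ 5 (mod 9)
  5^2 ≡ 5² = 25 ≡ 7 (mod 9)
  5^4 ≡ 7² = 49 ≡ 4 (mod 9)
  5^8 ≡ 4² = 16 ≡ 7 (mod 9)
10 = 8 + 2, so 5^10 = 5^8 × 5^2 ≡ 7 × 7 (mod 9)
Multiplying step by step:
  7 × 7 = 49 ≡ 4 (mod 9)
Result: 5^10 ≡ 4 (mod 9)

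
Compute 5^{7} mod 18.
5

Using successive squaring:
Binary expansion of 7: 111
Powers of 5 mod 18 (each is the square of the previous):
  5^1 ≡ 5 (mod 18)
  5^2 ≡ 5² = 25 ≡ 7 (mod 18)
  5^4 ≡ 7² = 49 ≡ 13 (mod 18)
7 = 4 + 2 + 1, so 5^7 = 5^4 × 5^2 × 5^1 ≡ 13 × 7 × 5 (mod 18)
Multiplying step by step:
  13 × 7 = 91 ≡ 1 (mod 18)
  1 × 5 = 5 ≡ 5 (mod 18)
Result: 5^7 ≡ 5 (mod 18)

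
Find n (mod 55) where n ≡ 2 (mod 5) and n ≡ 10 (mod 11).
M = 5 × 11 = 55. M₁ = 11, y₁ ≡ 1 (mod 5). M₂ = 5, y₂ ≡ 9 (mod 11). n = 2×11×1 + 10×5×9 ≡ 32 (mod 55)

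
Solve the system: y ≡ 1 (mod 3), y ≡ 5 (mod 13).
M = 3 × 13 = 39. M₁ = 13, y₁ ≡ 1 (mod 3). M₂ = 3, y₂ ≡ 9 (mod 13). y = 1×13×1 + 5×3×9 ≡ 31 (mod 39)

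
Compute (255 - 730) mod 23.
8

(255 - 730) = -475
-475 mod 23 = 8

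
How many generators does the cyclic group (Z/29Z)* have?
12

The number of primitive roots modulo p is φ(p-1) = φ(28)
φ(28) = 12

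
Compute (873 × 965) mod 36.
9

(873 × 965) = 842445
842445 mod 36 = 9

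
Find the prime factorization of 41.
41

Divide by primes starting from smallest:
41 ÷ 41 = 1

41 = 41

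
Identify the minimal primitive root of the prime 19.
p - 1 = 18 has prime divisors 2, 3. h is a primitive root mod 19 iff h^(18/q) ≢ 1 (mod 19) for each such q.
h = 2: 2^9 ≡ 18, 2^6 ≡ 7 (mod 19); none is 1, so 2 has order 18 and is a primitive root.
The smallest primitive root mod 19 is g = 2.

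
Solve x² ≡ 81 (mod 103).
The square roots of 81 mod 103 are 9 and 94. Verify: 9² = 81 ≡ 81 (mod 103)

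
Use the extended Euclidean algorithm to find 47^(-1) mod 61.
Extended GCD: 47(13) + 61(-10) = 1. So 47^(-1) ≡ 13 ≡ 13 (mod 61). Verify: 47 × 13 = 611 ≡ 1 (mod 61)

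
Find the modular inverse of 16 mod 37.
16^(-1) ≡ 7 (mod 37). Verification: 16 × 7 = 112 ≡ 1 (mod 37)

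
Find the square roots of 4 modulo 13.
The square roots of 4 mod 13 are 11 and 2. Verify: 11² = 121 ≡ 4 (mod 13)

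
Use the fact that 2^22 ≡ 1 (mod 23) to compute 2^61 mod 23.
By Fermat: 2^{22} ≡ 1 (mod 23). 61 = 2×22 + 17. So 2^{61} ≡ 2^{17} ≡ 18 (mod 23)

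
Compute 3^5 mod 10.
5 = 4 + 1 (binary 101). Repeated squaring mod 10: 3^1 ≡ 3; 3^2 ≡ 3² = 9 ≡ 9; 3^4 ≡ 9² = 81 ≡ 1. Multiply: 3^5 = 3^4 × 3^1 ≡ 1 × 3 (mod 10): 1 × 3 = 3 ≡ 3. So 3^5 ≡ 3 (mod 10).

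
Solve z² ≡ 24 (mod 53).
The square roots of 24 mod 53 are 36 and 17. Verify: 36² = 1296 ≡ 24 (mod 53)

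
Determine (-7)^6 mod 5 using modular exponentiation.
(-7) ≡ 3 (mod 5). 6 = 4 + 2 (binary 110). Repeated squaring mod 5: 3^1 ≡ 3; 3^2 ≡ 3² = 9 ≡ 4; 3^4 ≡ 4² = 16 ≡ 1. Multiply: (-7)^6 ≡ 3^4 × 3^2 ≡ 1 × 4 (mod 5): 1 × 4 = 4 ≡ 4. So (-7)^6 ≡ 4 (mod 5).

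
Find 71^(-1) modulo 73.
36

Using Extended Euclidean Algorithm:
gcd(71, 73) = 1
Bezout coefficients: 71 × 36 + 73 × -35 = 1
So 71 × 36 ≡ 1 (mod 73)
The inverse is 36 mod 73 = 36
Verification: 71 × 36 = 2556 = 35 × 73 + 1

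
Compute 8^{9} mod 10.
8

Using successive squaring:
Binary expansion of 9: 1001
Powers of 8 mod 10 (each is the square of the previous):
  8^1 ≡ 8 (mod 10)
  8^2 ≡ 8² = 64 ≡ 4 (mod 10)
  8^4 ≡ 4² = 16 ≡ 6 (mod 10)
  8^8 ≡ 6² = 36 ≡ 6 (mod 10)
9 = 8 + 1, so 8^9 = 8^8 × 8^1 ≡ 6 × 8 (mod 10)
Multiplying step by step:
  6 × 8 = 48 ≡ 8 (mod 10)
Result: 8^9 ≡ 8 (mod 10)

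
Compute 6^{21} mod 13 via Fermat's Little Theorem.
5

By Fermat's Little Theorem, a^(p-1) ≡ 1 (mod p) for prime p and gcd(a, p) = 1
Here p = 13, so 6^12 ≡ 1 (mod 13)
We can reduce the exponent: 21 mod 12 = 9
So 6^21 ≡ 6^9 (mod 13)
Computing: 6^9 mod 13 = 5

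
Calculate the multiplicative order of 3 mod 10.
Powers of 3 mod 10: 3^1≡3, 3^2≡9, 3^3≡7, 3^4≡1. Order = 4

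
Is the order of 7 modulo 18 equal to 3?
Yes, ord_18(7) = 3.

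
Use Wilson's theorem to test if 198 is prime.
(197)! mod 198 = 0. Since 0 ≢ -1 (mod 198), 198 is not prime.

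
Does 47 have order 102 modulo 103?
p - 1 = 102 has prime divisors 2, 3, 17. Check 47^(102/q) mod 103 for each: 47^(102/2) = 47^51 ≡ 102, 47^(102/3) = 47^34 ≡ 56, 47^(102/17) = 47^6 ≡ 1 (mod 103). Since 47^6 ≡ 1 (mod 103), the order of 47 divides 6 (in fact the order is 6) ≠ 102, so it is not a primitive root.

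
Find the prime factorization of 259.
7 × 37

Divide by primes starting from smallest:
259 ÷ 7 = 37
37 ÷ 37 = 1

259 = 7 × 37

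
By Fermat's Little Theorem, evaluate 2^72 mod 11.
By Fermat: 2^{10} ≡ 1 (mod 11). 72 = 7×10 + 2. So 2^{72} ≡ 2^{2} ≡ 4 (mod 11)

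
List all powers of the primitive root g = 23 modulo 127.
g^1, g^2, ..., g^{126} mod 127: {23, 21, 102, 60, 110, 117, 24, 44, 123, 35, 43, 100, 14, 68, 40, 31, 78, 16, 114, 82, 108, 71, 109, 94, 3, 69, 63, 52, 53, 76, 97, 72, 5, 115, 105, 2, 46, 42, 77, 120, 93, 107, 48, 88, 119, 70, 86, 73, 28, 9, 80, 62, 29, 32, 101, 37, 89, 15, 91, 61, 6, 11, 126, 104, 106, 25, 67, 17, 10, 103, 83, 4, 92, 84, 27, 113, 59, 87, 96, 49, 111, 13, 45, 19, 56, 18, 33, 124, 58, 64, 75, 74, 51, 30, 55, 122, 12, 22, 125, 81, 85, 50, 7, 34, 20, 79, 39, 8, 57, 41, 54, 99, 118, 47, 65, 98, 95, 26, 90, 38, 112, 36, 66, 121, 116, 1}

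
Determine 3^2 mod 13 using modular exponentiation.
2 = 2 (binary 10). Repeated squaring mod 13: 3^1 ≡ 3; 3^2 ≡ 3² = 9 ≡ 9. So 3^2 ≡ 9 (mod 13).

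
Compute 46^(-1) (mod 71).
17

Using Extended Euclidean Algorithm:
gcd(46, 71) = 1
Bezout coefficients: 46 × 17 + 71 × -11 = 1
So 46 × 17 ≡ 1 (mod 71)
The inverse is 17 mod 71 = 17
Verification: 46 × 17 = 782 = 11 × 71 + 1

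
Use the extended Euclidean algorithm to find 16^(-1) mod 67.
Extended GCD: 16(21) + 67(-5) = 1. So 16^(-1) ≡ 21 ≡ 21 (mod 67). Verify: 16 × 21 = 336 ≡ 1 (mod 67)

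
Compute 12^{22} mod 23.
1

Using successive squaring:
Binary expansion of 22: 10110
Powers of 12 mod 23 (each is the square of the previous):
  12^1 ≡ 12 (mod 23)
  12^2 ≡ 12² = 144 ≡ 6 (mod 23)
  12^4 ≡ 6² = 36 ≡ 13 (mod 23)
  12^8 ≡ 13² = 169 ≡ 8 (mod 23)
  12^16 ≡ 8² = 64 ≡ 18 (mod 23)
22 = 16 + 4 + 2, so 12^22 = 12^16 × 12^4 × 12^2 ≡ 18 × 13 × 6 (mod 23)
Multiplying step by step:
  18 × 13 = 234 ≡ 4 (mod 23)
  4 × 6 = 24 ≡ 1 (mod 23)
Result: 12^22 ≡ 1 (mod 23)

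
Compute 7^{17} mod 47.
6

Using successive squaring:
Binary expansion of 17: 10001
Powers of 7 mod 47 (each is the square of the previous):
  7^1 ≡ 7 (mod 47)
  7^2 ≡ 7² = 49 ≡ 2 (mod 47)
  7^4 ≡ 2² = 4 ≡ 4 (mod 47)
  7^8 ≡ 4² = 16 ≡ 16 (mod 47)
  7^16 ≡ 16² = 256 ≡ 21 (mod 47)
17 = 16 + 1, so 7^17 = 7^16 × 7^1 ≡ 21 × 7 (mod 47)
Multiplying step by step:
  21 × 7 = 147 ≡ 6 (mod 47)
Result: 7^17 ≡ 6 (mod 47)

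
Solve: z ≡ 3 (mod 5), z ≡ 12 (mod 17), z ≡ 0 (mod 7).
M = 5 × 17 × 7 = 595. M₁ = 119, y₁ ≡ 4 (mod 5). M₂ = 35, y₂ ≡ 1 (mod 17). M₃ = 85, y₃ ≡ 1 (mod 7). z = 3×119×4 + 12×35×1 + 0×85×1 ≡ 63 (mod 595)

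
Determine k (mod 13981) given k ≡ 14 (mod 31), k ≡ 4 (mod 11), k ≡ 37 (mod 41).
11763

Using the Chinese Remainder Theorem:
M = product of moduli = 13981
For equation 1: M_1 = 451, 451 ≡ 17 (mod 31), inverse of 451 mod 31 is 11 (check: 17 × 11 = 187 ≡ 1 (mod 31))
For equation 2: M_2 = 1271, 1271 ≡ 6 (mod 11), inverse of 1271 mod 11 is 2 (check: 6 × 2 = 12 ≡ 1 (mod 11))
For equation 3: M_3 = 341, 341 ≡ 13 (mod 41), inverse of 341 mod 41 is 19 (check: 13 × 19 = 247 ≡ 1 (mod 41))
Combine: k ≡ Σ r_i×M_i×(M_i⁻¹ mod m_i) = 14×451×11 + 4×1271×2 + 37×341×19 = 69454 + 10168 + 239723 = 319345
319345 mod 13981 = 11763
k ≡ 11763 (mod 13981)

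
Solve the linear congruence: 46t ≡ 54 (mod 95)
59

Since gcd(46, 95) = 1 divides 54, a solution exists.
Multiply both sides by the inverse of 46 mod 95:
  46^(-1) mod 95 = 31
  x ≡ 31 × 54 ≡ 1674 ≡ 59 (mod 95)
Verification: 46 × 59 = 2714 = 28 × 95 + 54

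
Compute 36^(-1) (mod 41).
36^(-1) ≡ 8 (mod 41). Verification: 36 × 8 = 288 ≡ 1 (mod 41)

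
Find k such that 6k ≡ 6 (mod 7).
1

Since gcd(6, 7) = 1 divides 6, a solution exists.
Multiply both sides by the inverse of 6 mod 7:
  6^(-1) mod 7 = 6
  x ≡ 6 × 6 ≡ 36 ≡ 1 (mod 7)
Verification: 6 × 1 = 6 = 0 × 7 + 6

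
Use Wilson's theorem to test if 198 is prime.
(197)! mod 198 = 0. Since 0 ≢ -1 (mod 198), 198 is not prime.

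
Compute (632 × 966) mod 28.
0

(632 × 966) = 610512
610512 mod 28 = 0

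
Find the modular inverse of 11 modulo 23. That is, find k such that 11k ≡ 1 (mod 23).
21

Using Extended Euclidean Algorithm:
gcd(11, 23) = 1
Bezout coefficients: 11 × -2 + 23 × 1 = 1
So 11 × -2 ≡ 1 (mod 23)
The inverse is -2 mod 23 = 21
Verification: 11 × 21 = 231 = 10 × 23 + 1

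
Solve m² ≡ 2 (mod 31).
The square roots of 2 mod 31 are 8 and 23. Verify: 8² = 64 ≡ 2 (mod 31)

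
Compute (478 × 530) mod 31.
8

(478 × 530) = 253340
253340 mod 31 = 8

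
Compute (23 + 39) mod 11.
7

(23 + 39) = 62
62 mod 11 = 7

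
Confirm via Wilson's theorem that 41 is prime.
(40)! mod 41 = 40. Since this equals -1 (mod 41), Wilson confirms 41 is prime.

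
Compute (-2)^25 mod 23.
Using Fermat: (-2)^{22} ≡ 1 (mod 23). 25 ≡ 3 (mod 22). So (-2)^{25} ≡ (-2)^{3} ≡ 15 (mod 23)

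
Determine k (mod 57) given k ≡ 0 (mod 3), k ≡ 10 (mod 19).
48

Using the Chinese Remainder Theorem:
M = product of moduli = 57
For equation 1: M_1 = 19, 19 ≡ 1 (mod 3), inverse of 19 mod 3 is 1 (check: 1 × 1 = 1 ≡ 1 (mod 3))
For equation 2: M_2 = 3, 3 ≡ 3 (mod 19), inverse of 3 mod 19 is 13 (check: 3 × 13 = 39 ≡ 1 (mod 19))
Combine: k ≡ Σ r_i×M_i×(M_i⁻¹ mod m_i) = 0×19×1 + 10×3×13 = 0 + 390 = 390
390 mod 57 = 48
k ≡ 48 (mod 57)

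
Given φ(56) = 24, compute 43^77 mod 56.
By Euler: 43^{24} ≡ 1 (mod 56) since gcd(43, 56) = 1. 77 = 3×24 + 5. So 43^{77} ≡ 43^{5} ≡ 43 (mod 56)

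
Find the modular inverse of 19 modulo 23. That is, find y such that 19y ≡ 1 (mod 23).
17

Using Extended Euclidean Algorithm:
gcd(19, 23) = 1
Bezout coefficients: 19 × -6 + 23 × 5 = 1
So 19 × -6 ≡ 1 (mod 23)
The inverse is -6 mod 23 = 17
Verification: 19 × 17 = 323 = 14 × 23 + 1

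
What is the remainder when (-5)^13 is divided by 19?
Using repeated squaring. (-5) ≡ 14 (mod 19). 13 = 8 + 4 + 1 (binary 1101). Repeated squaring mod 19: 14^1 ≡ 14; 14^2 ≡ 14² = 196 ≡ 6; 14^4 ≡ 6² = 36 ≡ 17; 14^8 ≡ 17² = 289 ≡ 4. Multiply: (-5)^13 ≡ 14^8 × 14^4 × 14^1 ≡ 4 × 17 × 14 (mod 19): 4 × 17 = 68 ≡ 11; 11 × 14 = 154 ≡ 2. So (-5)^13 ≡ 2 (mod 19).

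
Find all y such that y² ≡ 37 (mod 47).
The square roots of 37 mod 47 are 32 and 15. Verify: 32² = 1024 ≡ 37 (mod 47)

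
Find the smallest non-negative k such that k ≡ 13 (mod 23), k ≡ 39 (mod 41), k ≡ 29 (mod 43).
5533

Using the Chinese Remainder Theorem:
M = product of moduli = 40549
For equation 1: M_1 = 1763, 1763 ≡ 15 (mod 23), inverse of 1763 mod 23 is 20 (check: 15 × 20 = 300 ≡ 1 (mod 23))
For equation 2: M_2 = 989, 989 ≡ 5 (mod 41), inverse of 989 mod 41 is 33 (check: 5 × 33 = 165 ≡ 1 (mod 41))
For equation 3: M_3 = 943, 943 ≡ 40 (mod 43), inverse of 943 mod 43 is 14 (check: 40 × 14 = 560 ≡ 1 (mod 43))
Combine: k ≡ Σ r_i×M_i×(M_i⁻¹ mod m_i) = 13×1763×20 + 39×989×33 + 29×943×14 = 458380 + 1272843 + 382858 = 2114081
2114081 mod 40549 = 5533
k ≡ 5533 (mod 40549)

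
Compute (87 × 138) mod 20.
6

(87 × 138) = 12006
12006 mod 20 = 6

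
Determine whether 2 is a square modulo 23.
By Euler's criterion: 2^{11} ≡ 1 (mod 23). Since this equals 1, 2 is a QR.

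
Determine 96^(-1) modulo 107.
96^(-1) ≡ 68 (mod 107). Verification: 96 × 68 = 6528 ≡ 1 (mod 107)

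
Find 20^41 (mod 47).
Using repeated squaring. 41 = 32 + 8 + 1 (binary 101001). Repeated squaring mod 47: 20^1 ≡ 20; 20^2 ≡ 20² = 400 ≡ 24; 20^4 ≡ 24² = 576 ≡ 12; 20^8 ≡ 12² = 144 ≡ 3; 20^16 ≡ 3² = 9 ≡ 9; 20^32 ≡ 9² = 81 ≡ 34. Multiply: 20^41 = 20^32 × 20^8 × 20^1 ≡ 34 × 3 × 20 (mod 47): 34 × 3 = 102 ≡ 8; 8 × 20 = 160 ≡ 19. So 20^41 ≡ 19 (mod 47).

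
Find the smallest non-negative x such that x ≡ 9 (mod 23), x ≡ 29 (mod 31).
308

Using the Chinese Remainder Theorem:
M = product of moduli = 713
For equation 1: M_1 = 31, 31 ≡ 8 (mod 23), inverse of 31 mod 23 is 3 (check: 8 × 3 = 24 ≡ 1 (mod 23))
For equation 2: M_2 = 23, 23 ≡ 23 (mod 31), inverse of 23 mod 31 is 27 (check: 23 × 27 = 621 ≡ 1 (mod 31))
Combine: x ≡ Σ r_i×M_i×(M_i⁻¹ mod m_i) = 9×31×3 + 29×23×27 = 837 + 18009 = 18846
18846 mod 713 = 308
x ≡ 308 (mod 713)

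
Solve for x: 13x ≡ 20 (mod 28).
8

Since gcd(13, 28) = 1 divides 20, a solution exists.
Multiply both sides by the inverse of 13 mod 28:
  13^(-1) mod 28 = 13
  x ≡ 13 × 20 ≡ 260 ≡ 8 (mod 28)
Verification: 13 × 8 = 104 = 3 × 28 + 20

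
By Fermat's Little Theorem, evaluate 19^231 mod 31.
By Fermat: 19^{30} ≡ 1 (mod 31). 231 = 7×30 + 21. So 19^{231} ≡ 19^{21} ≡ 2 (mod 31)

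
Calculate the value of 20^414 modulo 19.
Using Fermat: 20^{18} ≡ 1 (mod 19). 414 ≡ 0 (mod 18). So 20^{414} ≡ 20^{0} ≡ 1 (mod 19)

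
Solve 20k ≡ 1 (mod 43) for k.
28

Using Extended Euclidean Algorithm:
gcd(20, 43) = 1
Bezout coefficients: 20 × -15 + 43 × 7 = 1
So 20 × -15 ≡ 1 (mod 43)
The inverse is -15 mod 43 = 28
Verification: 20 × 28 = 560 = 13 × 43 + 1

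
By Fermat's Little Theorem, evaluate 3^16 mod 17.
By Fermat's Little Theorem, 3^{16} ≡ 1 (mod 17) since 17 is prime and gcd(3, 17) = 1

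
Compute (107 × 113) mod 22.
13

(107 × 113) = 12091
12091 mod 22 = 13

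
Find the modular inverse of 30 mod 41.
30^(-1) ≡ 26 (mod 41). Verification: 30 × 26 = 780 ≡ 1 (mod 41)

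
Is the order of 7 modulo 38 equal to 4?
No, the actual order is 3, not 4.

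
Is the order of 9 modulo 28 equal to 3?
Yes, ord_28(9) = 3.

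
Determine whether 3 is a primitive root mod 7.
p - 1 = 6 has prime divisors 2, 3. Check 3^(6/q) mod 7 for each: 3^(6/2) = 3^3 ≡ 6, 3^(6/3) = 3^2 ≡ 2 (mod 7). None of these is 1, so 3 has order 6 = φ(7), so it is a primitive root mod 7.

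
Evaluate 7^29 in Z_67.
Using repeated squaring. 29 = 16 + 8 + 4 + 1 (binary 11101). Repeated squaring mod 67: 7^1 ≡ 7; 7^2 ≡ 7² = 49 ≡ 49; 7^4 ≡ 49² = 2401 ≡ 56; 7^8 ≡ 56² = 3136 ≡ 54; 7^16 ≡ 54² = 2916 ≡ 35. Multiply: 7^29 = 7^16 × 7^8 × 7^4 × 7^1 ≡ 35 × 54 × 56 × 7 (mod 67): 35 × 54 = 1890 ≡ 14; 14 × 56 = 784 ≡ 47; 47 × 7 = 329 ≡ 61. So 7^29 ≡ 61 (mod 67).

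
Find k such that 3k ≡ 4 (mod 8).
4

Since gcd(3, 8) = 1 divides 4, a solution exists.
Multiply both sides by the inverse of 3 mod 8:
  3^(-1) mod 8 = 3
  x ≡ 3 × 4 ≡ 12 ≡ 4 (mod 8)
Verification: 3 × 4 = 12 = 1 × 8 + 4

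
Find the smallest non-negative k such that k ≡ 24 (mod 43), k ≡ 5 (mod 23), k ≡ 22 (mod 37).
16450

Using the Chinese Remainder Theorem:
M = product of moduli = 36593
For equation 1: M_1 = 851, 851 ≡ 34 (mod 43), inverse of 851 mod 43 is 19 (check: 34 × 19 = 646 ≡ 1 (mod 43))
For equation 2: M_2 = 1591, 1591 ≡ 4 (mod 23), inverse of 1591 mod 23 is 6 (check: 4 × 6 = 24 ≡ 1 (mod 23))
For equation 3: M_3 = 989, 989 ≡ 27 (mod 37), inverse of 989 mod 37 is 11 (check: 27 × 11 = 297 ≡ 1 (mod 37))
Combine: k ≡ Σ r_i×M_i×(M_i⁻¹ mod m_i) = 24×851×19 + 5×1591×6 + 22×989×11 = 388056 + 47730 + 239338 = 675124
675124 mod 36593 = 16450
k ≡ 16450 (mod 36593)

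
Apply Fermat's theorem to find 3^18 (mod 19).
By Fermat's Little Theorem, 3^{18} ≡ 1 (mod 19) since 19 is prime and gcd(3, 19) = 1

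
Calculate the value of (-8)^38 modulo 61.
Using repeated squaring. (-8) ≡ 53 (mod 61). 38 = 32 + 4 + 2 (binary 100110). Repeated squaring mod 61: 53^1 ≡ 53; 53^2 ≡ 53² = 2809 ≡ 3; 53^4 ≡ 3² = 9 ≡ 9; 53^8 ≡ 9² = 81 ≡ 20; 53^16 ≡ 20² = 400 ≡ 34; 53^32 ≡ 34² = 1156 ≡ 58. Multiply: (-8)^38 ≡ 53^32 × 53^4 × 53^2 ≡ 58 × 9 × 3 (mod 61): 58 × 9 = 522 ≡ 34; 34 × 3 = 102 ≡ 41. So (-8)^38 ≡ 41 (mod 61).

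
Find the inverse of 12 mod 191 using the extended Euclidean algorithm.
Extended GCD: 12(16) + 191(-1) = 1. So 12^(-1) ≡ 16 ≡ 16 (mod 191). Verify: 12 × 16 = 192 ≡ 1 (mod 191)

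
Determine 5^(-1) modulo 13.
5^(-1) ≡ 8 (mod 13). Verification: 5 × 8 = 40 ≡ 1 (mod 13)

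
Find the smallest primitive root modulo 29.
2

A primitive root g modulo p has order p-1 = 28
Prime divisors of 28: [2, 7]
g is a primitive root iff g^(28/q) ≢ 1 (mod 29) for each prime divisor q
Testing small values:
  g = 2: 2^14 ≡ 28, 2^4 ≡ 16 (mod 29) → none is 1, primitive root!
The smallest primitive root is 2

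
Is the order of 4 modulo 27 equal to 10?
No, the actual order is 9, not 10.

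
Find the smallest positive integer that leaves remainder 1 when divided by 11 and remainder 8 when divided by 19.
M = 11 × 19 = 209. M₁ = 19, y₁ ≡ 7 (mod 11). M₂ = 11, y₂ ≡ 7 (mod 19). n = 1×19×7 + 8×11×7 ≡ 122 (mod 209). The smallest positive such number is 122.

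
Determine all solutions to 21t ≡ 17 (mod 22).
5

Since gcd(21, 22) = 1 divides 17, a solution exists.
Multiply both sides by the inverse of 21 mod 22:
  21^(-1) mod 22 = 21
  x ≡ 21 × 17 ≡ 357 ≡ 5 (mod 22)
Verification: 21 × 5 = 105 = 4 × 22 + 17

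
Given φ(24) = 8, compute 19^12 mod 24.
By Euler: 19^{8} ≡ 1 (mod 24) since gcd(19, 24) = 1. 12 = 1×8 + 4. So 19^{12} ≡ 19^{4} ≡ 1 (mod 24)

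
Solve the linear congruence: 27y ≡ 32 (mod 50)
16

Since gcd(27, 50) = 1 divides 32, a solution exists.
Multiply both sides by the inverse of 27 mod 50:
  27^(-1) mod 50 = 13
  x ≡ 13 × 32 ≡ 416 ≡ 16 (mod 50)
Verification: 27 × 16 = 432 = 8 × 50 + 32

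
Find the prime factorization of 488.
2^3 × 61

Divide by primes starting from smallest:
488 ÷ 2 = 244
244 ÷ 2 = 122
122 ÷ 2 = 61
61 ÷ 61 = 1

488 = 2^3 × 61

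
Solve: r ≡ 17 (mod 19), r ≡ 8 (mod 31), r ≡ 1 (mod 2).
M = 19 × 31 × 2 = 1178. M₁ = 62, y₁ ≡ 4 (mod 19). M₂ = 38, y₂ ≡ 9 (mod 31). M₃ = 589, y₃ ≡ 1 (mod 2). r = 17×62×4 + 8×38×9 + 1×589×1 ≡ 473 (mod 1178)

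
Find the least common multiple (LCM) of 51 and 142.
7242

First find GCD(51, 142) using the Euclidean algorithm:
51 = 0 × 142 + 51
142 = 2 × 51 + 40
51 = 1 × 40 + 11
40 = 3 × 11 + 7
11 = 1 × 7 + 4
7 = 1 × 4 + 3
4 = 1 × 3 + 1
3 = 3 × 1 + 0
GCD(51, 142) = 1

LCM formula: LCM(a, b) = (a × b) / GCD(a, b)
LCM(51, 142) = (51 × 142) / 1
LCM(51, 142) = 7242 / 1
LCM(51, 142) = 7242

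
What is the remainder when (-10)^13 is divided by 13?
Using Fermat: (-10)^{12} ≡ 1 (mod 13). 13 ≡ 1 (mod 12). So (-10)^{13} ≡ (-10)^{1} ≡ 3 (mod 13)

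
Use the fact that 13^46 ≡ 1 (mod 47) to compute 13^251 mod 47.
By Fermat: 13^{46} ≡ 1 (mod 47). 251 = 5×46 + 21. So 13^{251} ≡ 13^{21} ≡ 5 (mod 47)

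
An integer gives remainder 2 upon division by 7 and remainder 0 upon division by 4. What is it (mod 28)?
M = 7 × 4 = 28. M₁ = 4, y₁ ≡ 2 (mod 7). M₂ = 7, y₂ ≡ 3 (mod 4). x = 2×4×2 + 0×7×3 ≡ 16 (mod 28). The smallest positive such number is 16.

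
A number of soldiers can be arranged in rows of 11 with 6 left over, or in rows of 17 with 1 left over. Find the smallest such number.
M = 11 × 17 = 187. M₁ = 17, y₁ ≡ 2 (mod 11). M₂ = 11, y₂ ≡ 14 (mod 17). m = 6×17×2 + 1×11×14 ≡ 171 (mod 187). The smallest positive such number is 171.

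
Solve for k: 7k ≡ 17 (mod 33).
26

Since gcd(7, 33) = 1 divides 17, a solution exists.
Multiply both sides by the inverse of 7 mod 33:
  7^(-1) mod 33 = 19
  x ≡ 19 × 17 ≡ 323 ≡ 26 (mod 33)
Verification: 7 × 26 = 182 = 5 × 33 + 17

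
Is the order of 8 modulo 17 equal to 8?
Yes, ord_17(8) = 8.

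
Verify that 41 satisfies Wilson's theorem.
(40)! mod 41 = 40. Since this equals -1 (mod 41), Wilson confirms 41 is prime.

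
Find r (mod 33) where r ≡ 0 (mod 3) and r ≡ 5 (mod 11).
M = 3 × 11 = 33. M₁ = 11, y₁ ≡ 2 (mod 3). M₂ = 3, y₂ ≡ 4 (mod 11). r = 0×11×2 + 5×3×4 ≡ 27 (mod 33)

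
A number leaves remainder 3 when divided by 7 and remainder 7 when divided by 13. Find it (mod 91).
M = 7 × 13 = 91. M₁ = 13, y₁ ≡ 6 (mod 7). M₂ = 7, y₂ ≡ 2 (mod 13). t = 3×13×6 + 7×7×2 ≡ 59 (mod 91)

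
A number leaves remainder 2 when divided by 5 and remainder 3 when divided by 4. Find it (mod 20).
M = 5 × 4 = 20. M₁ = 4, y₁ ≡ 4 (mod 5). M₂ = 5, y₂ ≡ 1 (mod 4). y = 2×4×4 + 3×5×1 ≡ 7 (mod 20)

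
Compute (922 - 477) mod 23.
8

(922 - 477) = 445
445 mod 23 = 8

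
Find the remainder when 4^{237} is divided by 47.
By Fermat: 4^{46} ≡ 1 (mod 47). 237 = 5×46 + 7. So 4^{237} ≡ 4^{7} ≡ 28 (mod 47)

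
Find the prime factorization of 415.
5 × 83

Divide by primes starting from smallest:
415 ÷ 5 = 83
83 ÷ 83 = 1

415 = 5 × 83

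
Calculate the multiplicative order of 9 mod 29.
Powers of 9 mod 29: 9^1≡9, 9^2≡23, 9^3≡4, 9^4≡7, 9^5≡5, 9^6≡16, 9^7≡28, 9^8≡20, 9^9≡6, 9^10≡25, 9^11≡22, 9^12≡24, 9^13≡13, 9^14≡1. Order = 14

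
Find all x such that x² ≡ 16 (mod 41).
The square roots of 16 mod 41 are 37 and 4. Verify: 37² = 1369 ≡ 16 (mod 41)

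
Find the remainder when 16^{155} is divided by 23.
By Fermat: 16^{22} ≡ 1 (mod 23). 155 = 7×22 + 1. So 16^{155} ≡ 16^{1} ≡ 16 (mod 23)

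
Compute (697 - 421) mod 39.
3

(697 - 421) = 276
276 mod 39 = 3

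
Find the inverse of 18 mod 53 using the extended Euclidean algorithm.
Extended GCD: 18(3) + 53(-1) = 1. So 18^(-1) ≡ 3 ≡ 3 (mod 53). Verify: 18 × 3 = 54 ≡ 1 (mod 53)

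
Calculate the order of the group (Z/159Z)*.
104

Prime factorization: 159 = 3 × 53
Using the formula φ(n) = n × Π(1 - 1/p) for each prime factor p:
φ(159) = 159 × (1 - 1/3) × (1 - 1/53)
φ(159) = 104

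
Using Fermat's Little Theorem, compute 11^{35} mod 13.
6

By Fermat's Little Theorem, a^(p-1) ≡ 1 (mod p) for prime p and gcd(a, p) = 1
Here p = 13, so 11^12 ≡ 1 (mod 13)
We can reduce the exponent: 35 mod 12 = 11
So 11^35 ≡ 11^11 (mod 13)
Computing: 11^11 mod 13 = 6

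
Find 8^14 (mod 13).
Using Fermat: 8^{12} ≡ 1 (mod 13). 14 ≡ 2 (mod 12). So 8^{14} ≡ 8^{2} ≡ 12 (mod 13)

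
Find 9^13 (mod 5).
Using Fermat: 9^{4} ≡ 1 (mod 5). 13 ≡ 1 (mod 4). So 9^{13} ≡ 9^{1} ≡ 4 (mod 5)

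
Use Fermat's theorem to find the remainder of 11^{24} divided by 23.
6

By Fermat's Little Theorem, a^(p-1) ≡ 1 (mod p) for prime p and gcd(a, p) = 1
Here p = 23, so 11^22 ≡ 1 (mod 23)
We can reduce the exponent: 24 mod 22 = 2
So 11^24 ≡ 11^2 (mod 23)
Computing: 11^2 mod 23 = 6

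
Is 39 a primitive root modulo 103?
No

To verify, check if 39^(102/q) ≢ 1 (mod 103) for each prime divisor q of 102
Divisors of 102 = 102: [1, 2, 3, 6, 17, 34, 51, 102]
  39^(102/17) = 39^6 ≡ 81 (mod 103)
  39^(102/2) = 39^51 ≡ 102 (mod 103)
  39^(102/3) = 39^34 ≡ 1 (mod 103)
Conclusion: 39 is not a primitive root modulo 103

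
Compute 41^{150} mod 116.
57

Using successive squaring:
Binary expansion of 150: 10010110
Powers of 41 mod 116 (each is the square of the previous):
  41^1 ≡ 41 (mod 116)
  41^2 ≡ 41² = 1681 ≡ 57 (mod 116)
  41^4 ≡ 57² = 3249 ≡ 1 (mod 116)
  41^8 ≡ 1² = 1 ≡ 1 (mod 116)
  41^16 ≡ 1² = 1 ≡ 1 (mod 116)
  41^32 ≡ 1² = 1 ≡ 1 (mod 116)
  41^64 ≡ 1² = 1 ≡ 1 (mod 116)
  41^128 ≡ 1² = 1 ≡ 1 (mod 116)
150 = 128 + 16 + 4 + 2, so 41^150 = 41^128 × 41^16 × 41^4 × 41^2 ≡ 1 × 1 × 1 × 57 (mod 116)
Multiplying step by step:
  1 × 1 = 1 ≡ 1 (mod 116)
  1 × 1 = 1 ≡ 1 (mod 116)
  1 × 57 = 57 ≡ 57 (mod 116)
Result: 41^150 ≡ 57 (mod 116)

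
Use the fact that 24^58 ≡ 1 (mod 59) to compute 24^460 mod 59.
By Fermat: 24^{58} ≡ 1 (mod 59). 460 = 7×58 + 54. So 24^{460} ≡ 24^{54} ≡ 28 (mod 59)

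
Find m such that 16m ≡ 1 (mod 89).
16^(-1) ≡ 39 (mod 89). Verification: 16 × 39 = 624 ≡ 1 (mod 89)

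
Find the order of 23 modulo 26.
Powers of 23 mod 26: 23^1≡23, 23^2≡9, 23^3≡25, 23^4≡3, 23^5≡17, 23^6≡1. Order = 6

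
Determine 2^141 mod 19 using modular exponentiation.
Using Fermat: 2^{18} ≡ 1 (mod 19). 141 ≡ 15 (mod 18). So 2^{141} ≡ 2^{15} ≡ 12 (mod 19)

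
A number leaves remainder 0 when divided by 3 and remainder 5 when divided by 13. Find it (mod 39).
M = 3 × 13 = 39. M₁ = 13, y₁ ≡ 1 (mod 3). M₂ = 3, y₂ ≡ 9 (mod 13). k = 0×13×1 + 5×3×9 ≡ 18 (mod 39)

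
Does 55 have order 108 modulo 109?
p - 1 = 108 has prime divisors 2, 3. Check 55^(108/q) mod 109 for each: 55^(108/2) = 55^54 ≡ 108, 55^(108/3) = 55^36 ≡ 1 (mod 109). Since 55^36 ≡ 1 (mod 109), the order of 55 divides 36 (in fact the order is 36) ≠ 108, so it is not a primitive root.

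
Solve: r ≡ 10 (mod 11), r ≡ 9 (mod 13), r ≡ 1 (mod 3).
M = 11 × 13 × 3 = 429. M₁ = 39, y₁ ≡ 2 (mod 11). M₂ = 33, y₂ ≡ 2 (mod 13). M₃ = 143, y₃ ≡ 2 (mod 3). r = 10×39×2 + 9×33×2 + 1×143×2 ≡ 373 (mod 429)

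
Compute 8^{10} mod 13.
12

Using successive squaring:
Binary expansion of 10: 1010
Powers of 8 mod 13 (each is the square of the previous):
  8^1 ≡ 8 (mod 13)
  8^2 ≡ 8² = 64 ≡ 12 (mod 13)
  8^4 ≡ 12² = 144 ≡ 1 (mod 13)
  8^8 ≡ 1² = 1 ≡ 1 (mod 13)
10 = 8 + 2, so 8^10 = 8^8 × 8^2 ≡ 1 × 12 (mod 13)
Multiplying step by step:
  1 × 12 = 12 ≡ 12 (mod 13)
Result: 8^10 ≡ 12 (mod 13)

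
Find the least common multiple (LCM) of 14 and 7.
14

First find GCD(14, 7) using the Euclidean algorithm:
14 = 2 × 7 + 0
GCD(14, 7) = 7

LCM formula: LCM(a, b) = (a × b) / GCD(a, b)
LCM(14, 7) = (14 × 7) / 7
LCM(14, 7) = 98 / 7
LCM(14, 7) = 14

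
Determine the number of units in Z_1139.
1056

Prime factorization: 1139 = 17 × 67
Using the formula φ(n) = n × Π(1 - 1/p) for each prime factor p:
φ(1139) = 1139 × (1 - 1/17) × (1 - 1/67)
φ(1139) = 1056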